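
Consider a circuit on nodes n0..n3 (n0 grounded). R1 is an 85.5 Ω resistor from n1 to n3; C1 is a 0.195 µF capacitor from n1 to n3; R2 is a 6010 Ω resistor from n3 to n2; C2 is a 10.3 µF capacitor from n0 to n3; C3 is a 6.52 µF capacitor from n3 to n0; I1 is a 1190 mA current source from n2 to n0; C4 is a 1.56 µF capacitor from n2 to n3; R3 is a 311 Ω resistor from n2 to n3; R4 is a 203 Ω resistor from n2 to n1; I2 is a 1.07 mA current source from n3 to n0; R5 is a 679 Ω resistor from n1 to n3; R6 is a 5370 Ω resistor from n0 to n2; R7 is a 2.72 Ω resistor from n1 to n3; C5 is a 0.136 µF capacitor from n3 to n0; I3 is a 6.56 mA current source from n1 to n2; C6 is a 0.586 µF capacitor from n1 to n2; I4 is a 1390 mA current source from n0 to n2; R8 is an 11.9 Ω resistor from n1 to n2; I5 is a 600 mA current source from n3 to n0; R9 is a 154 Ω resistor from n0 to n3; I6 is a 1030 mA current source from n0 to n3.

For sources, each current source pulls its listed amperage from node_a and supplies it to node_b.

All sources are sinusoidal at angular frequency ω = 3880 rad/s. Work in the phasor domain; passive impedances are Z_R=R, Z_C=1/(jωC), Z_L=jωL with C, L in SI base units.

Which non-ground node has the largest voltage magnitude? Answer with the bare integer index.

2

Apply KCL at each of the 3 non-ground nodes and solve the resulting linear system.
Node n1: branches {R1, C1, R4, R5, R7, I3, C6, R8} → V_1 = 1.456-9.491j
Node n2: branches {R2, I1, C4, R3, R4, R6, I3, C6, I4, R8} → V_2 = 3.646-9.700j
Node n3: branches {R1, C1, R2, C2, C3, C4, R3, I2, R5, R7, C5, I5, R9, I6} → V_3 = 0.9606-9.455j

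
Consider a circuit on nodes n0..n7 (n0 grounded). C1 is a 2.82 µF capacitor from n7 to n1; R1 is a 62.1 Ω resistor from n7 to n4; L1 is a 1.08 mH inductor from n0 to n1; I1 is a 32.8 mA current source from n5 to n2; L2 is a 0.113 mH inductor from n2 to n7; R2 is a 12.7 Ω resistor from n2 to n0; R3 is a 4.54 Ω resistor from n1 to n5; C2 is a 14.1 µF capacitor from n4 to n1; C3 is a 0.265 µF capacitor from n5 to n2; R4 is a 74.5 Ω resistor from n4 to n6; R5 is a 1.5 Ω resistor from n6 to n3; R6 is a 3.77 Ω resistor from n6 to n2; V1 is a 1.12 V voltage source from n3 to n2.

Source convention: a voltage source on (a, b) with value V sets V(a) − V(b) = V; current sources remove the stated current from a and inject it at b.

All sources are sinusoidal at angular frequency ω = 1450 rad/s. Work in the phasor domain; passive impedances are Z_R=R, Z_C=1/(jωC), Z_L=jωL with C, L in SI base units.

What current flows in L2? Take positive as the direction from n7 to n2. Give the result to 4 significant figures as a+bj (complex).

MNA unknowns: 7 node voltages V₁..V_7 plus 1 source current (V1)
C1: Y=0.000+0.004089j on G[7,1]
R1: Y=0.01610+0.000j on G[7,4]
L1: Y=0.000-0.6386j on G[0,1]
I1: z[5]−=0.0328, z[2]+=0.0328
L2: Y=0.000-6.103j on G[2,7]
R2: Y=0.07874+0.000j on G[2,0]
R3: Y=0.2203+0.000j on G[1,5]
C2: Y=0.000+0.02045j on G[4,1]
C3: Y=0.000+0.0003842j on G[5,2]
R4: Y=0.01342+0.000j on G[4,6]
R5: Y=0.6667+0.000j on G[6,3]
R6: Y=0.2653+0.000j on G[6,2]
V1: row V3−V2=1.12, i_V1 at 3,2
solve → V1=-0.01589-0.03843j, V2=0.3117-0.1289j, V3=1.432-0.1289j, V4=0.4058-0.4227j, V5=-0.1646-0.03760j, V6=1.103-0.1331j, V7=0.3127-0.1287j
aux → i_V1=-0.2192-0.002781j

0.001131-0.006077j A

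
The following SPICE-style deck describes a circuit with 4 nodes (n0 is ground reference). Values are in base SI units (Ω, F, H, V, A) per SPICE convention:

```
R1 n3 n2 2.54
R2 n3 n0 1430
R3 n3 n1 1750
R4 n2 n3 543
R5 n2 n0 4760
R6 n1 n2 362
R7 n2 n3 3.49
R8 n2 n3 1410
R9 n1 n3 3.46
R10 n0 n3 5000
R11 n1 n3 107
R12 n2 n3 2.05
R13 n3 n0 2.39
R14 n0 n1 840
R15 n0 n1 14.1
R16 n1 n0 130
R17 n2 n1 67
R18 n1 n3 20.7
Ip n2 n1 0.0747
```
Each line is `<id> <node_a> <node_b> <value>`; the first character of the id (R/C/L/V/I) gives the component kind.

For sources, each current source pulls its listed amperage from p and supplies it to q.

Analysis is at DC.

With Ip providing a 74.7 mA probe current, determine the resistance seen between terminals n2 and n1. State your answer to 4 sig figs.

R_eq = 3.089 Ω

MNA unknowns: 3 node voltages V₁..V_3
R1: Y=0.3937 on G[3,2]
R2: Y=0.0006993 on G[3,0]
R3: Y=0.0005714 on G[3,1]
R4: Y=0.001842 on G[2,3]
R5: Y=0.0002101 on G[2,0]
R6: Y=0.002762 on G[1,2]
R7: Y=0.2865 on G[2,3]
R8: Y=0.0007092 on G[2,3]
R9: Y=0.2890 on G[1,3]
R10: Y=0.0002000 on G[0,3]
R11: Y=0.009346 on G[1,3]
R12: Y=0.4878 on G[2,3]
R13: Y=0.4184 on G[3,0]
R14: Y=0.001190 on G[0,1]
R15: Y=0.07092 on G[0,1]
R16: Y=0.007692 on G[1,0]
R17: Y=0.01493 on G[2,1]
R18: Y=0.04831 on G[1,3]
Ip: z[2]−=0.0747, z[1]+=0.0747
solve → V1=0.1432, V2=-0.08753, V3=-0.02722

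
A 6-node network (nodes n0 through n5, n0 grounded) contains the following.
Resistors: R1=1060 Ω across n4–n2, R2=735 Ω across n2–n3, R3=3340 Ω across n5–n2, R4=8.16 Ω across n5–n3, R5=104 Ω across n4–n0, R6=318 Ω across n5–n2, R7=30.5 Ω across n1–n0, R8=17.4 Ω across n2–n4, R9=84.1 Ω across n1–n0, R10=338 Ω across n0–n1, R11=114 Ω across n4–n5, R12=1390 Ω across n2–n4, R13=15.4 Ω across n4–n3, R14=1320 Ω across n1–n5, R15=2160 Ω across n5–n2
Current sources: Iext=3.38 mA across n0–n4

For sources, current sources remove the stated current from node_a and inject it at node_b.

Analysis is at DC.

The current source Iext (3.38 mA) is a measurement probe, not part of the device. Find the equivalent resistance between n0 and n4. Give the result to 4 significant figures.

R_eq = 96.61 Ω

Element admittances at DC:
  Y(R1) = 0.0009434 S between n4,n2
  Y(R2) = 0.001361 S between n2,n3
  Y(R3) = 0.0002994 S between n5,n2
  Y(R4) = 0.1225 S between n5,n3
  Y(R5) = 0.009615 S between n4,n0
  Y(R6) = 0.003145 S between n5,n2
  Y(R7) = 0.03279 S between n1,n0
  Y(R8) = 0.05747 S between n2,n4
  Y(R9) = 0.01189 S between n1,n0
  Y(R10) = 0.002959 S between n0,n1
  Y(R11) = 0.008772 S between n4,n5
  Y(R12) = 0.0007194 S between n2,n4
  Y(R13) = 0.06494 S between n4,n3
  Y(R14) = 0.0007576 S between n1,n5
  Y(R15) = 0.0004630 S between n5,n2
  Iext: injects 0.00338 A into n4 (from n0)
Assemble and solve the 5×5 MNA system:
  V(n1)=0.005044  V(n2)=0.3262  V(n3)=0.3237  V(n4)=0.3265  V(n5)=0.3222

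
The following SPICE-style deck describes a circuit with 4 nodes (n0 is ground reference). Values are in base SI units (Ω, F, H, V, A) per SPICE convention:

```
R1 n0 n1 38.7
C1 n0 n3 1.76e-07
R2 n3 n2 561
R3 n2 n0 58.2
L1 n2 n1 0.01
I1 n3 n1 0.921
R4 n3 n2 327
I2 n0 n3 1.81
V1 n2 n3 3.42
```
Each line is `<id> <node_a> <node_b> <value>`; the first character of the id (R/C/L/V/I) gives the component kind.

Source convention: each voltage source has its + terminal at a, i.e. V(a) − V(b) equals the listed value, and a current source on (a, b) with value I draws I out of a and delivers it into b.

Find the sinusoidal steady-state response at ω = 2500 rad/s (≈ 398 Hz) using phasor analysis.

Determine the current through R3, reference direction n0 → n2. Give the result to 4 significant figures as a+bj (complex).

Apply KCL at each of the 3 non-ground nodes and solve the resulting linear system.
Node n1: branches {R1, L1, I1} → V_1 = 41.59-1.938j
Node n2: branches {R2, R3, L1, R4, V1} → V_2 = 42.84+1.905j
Node n3: branches {C1, R2, I1, R4, I2, V1} → V_3 = 39.42+1.905j
Source currents: i(V1)=-0.9064+0.01735j

-0.7361-0.03273j A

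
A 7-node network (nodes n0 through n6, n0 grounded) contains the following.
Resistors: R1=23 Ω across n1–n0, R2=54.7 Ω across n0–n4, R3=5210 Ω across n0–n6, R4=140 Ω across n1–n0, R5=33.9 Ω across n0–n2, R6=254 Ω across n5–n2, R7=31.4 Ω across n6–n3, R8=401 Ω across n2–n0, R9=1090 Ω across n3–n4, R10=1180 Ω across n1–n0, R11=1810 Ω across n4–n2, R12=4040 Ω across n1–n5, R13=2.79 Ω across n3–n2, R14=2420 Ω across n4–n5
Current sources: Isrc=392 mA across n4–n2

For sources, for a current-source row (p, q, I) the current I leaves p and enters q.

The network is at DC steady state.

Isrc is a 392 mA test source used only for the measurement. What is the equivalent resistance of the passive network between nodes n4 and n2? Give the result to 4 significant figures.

Element admittances at DC:
  Y(R1) = 0.04348 S between n1,n0
  Y(R2) = 0.01828 S between n0,n4
  Y(R3) = 0.0001919 S between n0,n6
  Y(R4) = 0.007143 S between n1,n0
  Y(R5) = 0.02950 S between n0,n2
  Y(R6) = 0.003937 S between n5,n2
  Y(R7) = 0.03185 S between n6,n3
  Y(R8) = 0.002494 S between n2,n0
  Y(R9) = 0.0009174 S between n3,n4
  Y(R10) = 0.0008475 S between n1,n0
  Y(R11) = 0.0005525 S between n4,n2
  Y(R12) = 0.0002475 S between n1,n5
  Y(R13) = 0.3584 S between n3,n2
  Y(R14) = 0.0004132 S between n4,n5
  Isrc: injects 0.392 A into n2 (from n4)
Assemble and solve the 6×6 MNA system:
  V(n1)=0.03495  V(n2)=10.47  V(n3)=10.39  V(n4)=-18.53  V(n5)=7.303  V(n6)=10.33

R_eq = 73.98 Ω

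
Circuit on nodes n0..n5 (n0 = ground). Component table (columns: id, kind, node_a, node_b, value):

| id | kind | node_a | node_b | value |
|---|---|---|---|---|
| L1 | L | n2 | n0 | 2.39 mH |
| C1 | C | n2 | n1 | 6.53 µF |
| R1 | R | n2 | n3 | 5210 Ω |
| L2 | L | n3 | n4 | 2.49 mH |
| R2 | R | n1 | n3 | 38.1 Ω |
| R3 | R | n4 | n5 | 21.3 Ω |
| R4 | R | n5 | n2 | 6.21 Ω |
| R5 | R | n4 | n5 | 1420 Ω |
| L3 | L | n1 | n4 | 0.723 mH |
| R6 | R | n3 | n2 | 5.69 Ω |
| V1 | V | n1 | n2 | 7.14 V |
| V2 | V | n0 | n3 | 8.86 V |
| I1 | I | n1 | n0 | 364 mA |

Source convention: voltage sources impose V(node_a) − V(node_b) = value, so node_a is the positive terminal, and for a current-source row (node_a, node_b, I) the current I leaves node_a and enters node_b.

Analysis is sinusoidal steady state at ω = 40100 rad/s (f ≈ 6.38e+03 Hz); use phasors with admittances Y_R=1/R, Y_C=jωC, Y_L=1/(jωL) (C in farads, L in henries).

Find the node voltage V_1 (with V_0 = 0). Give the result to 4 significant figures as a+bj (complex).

-4.249-0.5304j V

MNA unknowns: 5 node voltages V₁..V_5 plus 2 source currents (V1, V2)
L1: Y=0.000-0.01043j on G[2,0]
C1: Y=0.000+0.2619j on G[2,1]
R1: Y=0.0001919+0.000j on G[2,3]
L2: Y=0.000-0.01002j on G[3,4]
R2: Y=0.02625+0.000j on G[1,3]
R3: Y=0.04695+0.000j on G[4,5]
R4: Y=0.1610+0.000j on G[5,2]
R5: Y=0.0007042+0.000j on G[4,5]
L3: Y=0.000-0.03449j on G[1,4]
R6: Y=0.1757+0.000j on G[3,2]
V1: row V1−V2=7.14, i_V1 at 1,2
V2: row V0−V3=8.86, i_V2 at 0,3
I1: z[1]−=0.364, z[0]+=0.364
solve → V1=-4.249-0.5304j, V2=-11.39-0.5304j, V3=-8.860+0.000j, V4=-7.703-3.456j, V5=-10.55-1.198j
aux → i_V1=-0.5859-1.737j, i_V2=0.3585+0.1188j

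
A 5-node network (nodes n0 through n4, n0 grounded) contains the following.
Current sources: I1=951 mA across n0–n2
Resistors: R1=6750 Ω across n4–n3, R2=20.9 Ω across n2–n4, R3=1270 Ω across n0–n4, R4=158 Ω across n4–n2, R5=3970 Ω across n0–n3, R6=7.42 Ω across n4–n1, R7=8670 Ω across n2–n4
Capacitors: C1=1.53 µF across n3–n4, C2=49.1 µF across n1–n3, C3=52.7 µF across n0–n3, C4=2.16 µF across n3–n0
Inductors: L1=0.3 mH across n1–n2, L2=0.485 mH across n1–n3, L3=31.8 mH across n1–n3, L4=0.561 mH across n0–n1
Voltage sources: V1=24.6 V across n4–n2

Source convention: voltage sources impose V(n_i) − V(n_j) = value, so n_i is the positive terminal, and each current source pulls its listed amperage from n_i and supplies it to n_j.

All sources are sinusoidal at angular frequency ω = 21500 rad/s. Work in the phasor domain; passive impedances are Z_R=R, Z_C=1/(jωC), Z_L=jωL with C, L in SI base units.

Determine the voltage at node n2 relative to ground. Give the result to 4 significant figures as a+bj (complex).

-7.590-13.61j V

Element admittances at ω=21500 rad/s:
  I1: injects 0.951 A into n2 (from n0)
  Y(R1) = 0.0001481+0.000j S between n4,n3
  Y(C1) = 0.000+0.03290j S between n3,n4
  Y(R2) = 0.04785+0.000j S between n2,n4
  Y(R3) = 0.0007874+0.000j S between n0,n4
  Y(L1) = 0.000-0.1550j S between n1,n2
  Y(R4) = 0.006329+0.000j S between n4,n2
  Y(L2) = 0.000-0.09590j S between n1,n3
  Y(C2) = 0.000+1.056j S between n1,n3
  Y(C3) = 0.000+1.133j S between n0,n3
  Y(L3) = 0.000-0.001463j S between n1,n3
  Y(C4) = 0.000+0.04644j S between n3,n0
  Y(L4) = 0.000-0.08291j S between n0,n1
  Y(R5) = 0.0002519+0.000j S between n0,n3
  Y(R6) = 0.1348+0.000j S between n4,n1
  Y(R7) = 0.0001153+0.000j S between n2,n4
  V1: constraint V(n4)−V(n2) = 24.6
Assemble and solve the 5×5 MNA system:
  V(n1)=-0.6674-1.583j  V(n2)=-7.590-13.61j  V(n3)=-0.03763-0.9062j  V(n4)=17.01-13.61j
  i(V1)=-4.152+1.073j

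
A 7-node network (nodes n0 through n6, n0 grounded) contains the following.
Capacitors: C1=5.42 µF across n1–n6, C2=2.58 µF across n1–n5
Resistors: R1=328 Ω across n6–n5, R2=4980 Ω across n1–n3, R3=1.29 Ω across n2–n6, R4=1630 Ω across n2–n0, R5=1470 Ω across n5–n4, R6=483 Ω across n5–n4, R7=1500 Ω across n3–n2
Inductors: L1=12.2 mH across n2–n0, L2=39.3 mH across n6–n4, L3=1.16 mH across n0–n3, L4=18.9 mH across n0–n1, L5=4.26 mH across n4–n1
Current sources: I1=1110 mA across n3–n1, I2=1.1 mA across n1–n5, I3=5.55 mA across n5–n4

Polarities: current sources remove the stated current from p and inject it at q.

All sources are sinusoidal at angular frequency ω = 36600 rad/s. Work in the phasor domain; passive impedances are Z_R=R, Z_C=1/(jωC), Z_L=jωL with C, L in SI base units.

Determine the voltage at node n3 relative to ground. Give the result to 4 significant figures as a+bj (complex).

MNA unknowns: 6 node voltages V₁..V_6
C1: Y=0.000+0.1984j on G[1,6]
R1: Y=0.003049+0.000j on G[6,5]
R2: Y=0.0002008+0.000j on G[1,3]
L1: Y=0.000-0.002240j on G[2,0]
I1: z[3]−=1.11, z[1]+=1.11
L2: Y=0.000-0.0006952j on G[6,4]
R3: Y=0.7752+0.000j on G[2,6]
L3: Y=0.000-0.02355j on G[0,3]
R4: Y=0.0006135+0.000j on G[2,0]
L4: Y=0.000-0.001446j on G[0,1]
L5: Y=0.000-0.006414j on G[4,1]
R5: Y=0.0006803+0.000j on G[5,4]
R6: Y=0.002070+0.000j on G[5,4]
I2: z[1]−=0.0011, z[5]+=0.0011
C2: Y=0.000+0.09443j on G[1,5]
R7: Y=0.0006667+0.000j on G[3,2]
I3: z[5]−=0.00555, z[4]+=0.00555
solve → V1=113.2+251.5j, V2=111.7+255.0j, V3=-10.93-42.60j, V4=113.6+252.6j, V5=113.4+251.6j, V6=112.7+255.2j

-10.93-42.60j V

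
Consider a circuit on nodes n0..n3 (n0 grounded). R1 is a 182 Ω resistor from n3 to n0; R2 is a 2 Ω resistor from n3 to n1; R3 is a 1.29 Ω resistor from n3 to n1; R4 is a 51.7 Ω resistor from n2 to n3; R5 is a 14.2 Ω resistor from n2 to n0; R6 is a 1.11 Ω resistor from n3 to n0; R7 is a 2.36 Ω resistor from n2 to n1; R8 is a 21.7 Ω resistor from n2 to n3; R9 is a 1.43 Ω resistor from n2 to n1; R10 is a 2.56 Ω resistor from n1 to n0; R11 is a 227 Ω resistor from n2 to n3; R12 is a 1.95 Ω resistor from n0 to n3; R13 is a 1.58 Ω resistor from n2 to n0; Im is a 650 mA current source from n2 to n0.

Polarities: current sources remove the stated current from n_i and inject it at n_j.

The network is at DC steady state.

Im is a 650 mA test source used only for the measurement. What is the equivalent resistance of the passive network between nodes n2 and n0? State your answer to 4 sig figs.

Apply KCL at each of the 3 non-ground nodes and solve the resulting linear system.
Node n1: branches {R2, R3, R7, R9, R10} → V_1 = -0.2649
Node n2: branches {R4, R5, R7, R8, R9, R11, R13, Im} → V_2 = -0.5047
Node n3: branches {R1, R2, R3, R4, R6, R8, R11, R12} → V_3 = -0.1350

R_eq = 0.7764 Ω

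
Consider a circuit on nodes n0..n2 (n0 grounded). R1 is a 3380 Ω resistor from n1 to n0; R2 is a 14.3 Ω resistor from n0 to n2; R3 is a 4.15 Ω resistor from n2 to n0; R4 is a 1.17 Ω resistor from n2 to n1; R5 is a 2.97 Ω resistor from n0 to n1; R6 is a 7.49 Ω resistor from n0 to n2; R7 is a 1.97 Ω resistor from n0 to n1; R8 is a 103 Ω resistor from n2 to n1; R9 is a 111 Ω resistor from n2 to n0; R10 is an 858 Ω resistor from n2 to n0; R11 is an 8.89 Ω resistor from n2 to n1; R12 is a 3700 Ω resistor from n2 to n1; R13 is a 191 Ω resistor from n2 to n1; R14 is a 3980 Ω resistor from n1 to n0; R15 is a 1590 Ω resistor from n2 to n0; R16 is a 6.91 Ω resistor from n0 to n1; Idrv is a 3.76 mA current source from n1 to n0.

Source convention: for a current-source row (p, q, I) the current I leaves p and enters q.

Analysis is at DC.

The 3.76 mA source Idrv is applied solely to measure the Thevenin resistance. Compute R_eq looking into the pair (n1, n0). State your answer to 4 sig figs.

Element admittances at DC:
  Y(R1) = 0.0002959 S between n1,n0
  Y(R2) = 0.06993 S between n0,n2
  Y(R3) = 0.2410 S between n2,n0
  Y(R4) = 0.8547 S between n2,n1
  Y(R5) = 0.3367 S between n0,n1
  Y(R6) = 0.1335 S between n0,n2
  Y(R7) = 0.5076 S between n0,n1
  Y(R8) = 0.009709 S between n2,n1
  Y(R9) = 0.009009 S between n2,n0
  Y(R10) = 0.001166 S between n2,n0
  Y(R11) = 0.1125 S between n2,n1
  Y(R12) = 0.0002703 S between n2,n1
  Y(R13) = 0.005236 S between n2,n1
  Y(R14) = 0.0002513 S between n1,n0
  Y(R15) = 0.0006289 S between n2,n0
  Y(R16) = 0.1447 S between n0,n1
  Idrv: injects 0.00376 A into n0 (from n1)
Assemble and solve the 2×2 MNA system:
  V(n1)=-0.002891  V(n2)=-0.001975

R_eq = 0.7688 Ω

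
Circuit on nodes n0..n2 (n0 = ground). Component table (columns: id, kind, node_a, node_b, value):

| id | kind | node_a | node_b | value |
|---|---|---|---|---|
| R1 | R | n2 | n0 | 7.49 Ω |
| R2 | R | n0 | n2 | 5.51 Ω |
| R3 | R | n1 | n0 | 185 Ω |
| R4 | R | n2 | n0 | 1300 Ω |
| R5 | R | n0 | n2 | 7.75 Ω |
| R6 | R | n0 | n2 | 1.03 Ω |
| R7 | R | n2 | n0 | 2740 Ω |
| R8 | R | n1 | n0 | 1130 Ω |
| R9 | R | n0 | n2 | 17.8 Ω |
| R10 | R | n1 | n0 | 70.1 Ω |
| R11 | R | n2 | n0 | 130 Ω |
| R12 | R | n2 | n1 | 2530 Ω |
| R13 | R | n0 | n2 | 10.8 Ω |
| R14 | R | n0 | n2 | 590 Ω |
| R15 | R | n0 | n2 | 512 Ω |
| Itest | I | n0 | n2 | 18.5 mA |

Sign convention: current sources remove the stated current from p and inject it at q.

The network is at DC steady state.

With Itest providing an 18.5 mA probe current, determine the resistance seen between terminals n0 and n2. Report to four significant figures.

MNA unknowns: 2 node voltages V₁..V_2
R1: Y=0.1335 on G[2,0]
R2: Y=0.1815 on G[0,2]
R3: Y=0.005405 on G[1,0]
R4: Y=0.0007692 on G[2,0]
R5: Y=0.1290 on G[0,2]
R6: Y=0.9709 on G[0,2]
R7: Y=0.0003650 on G[2,0]
R8: Y=0.0008850 on G[1,0]
R9: Y=0.05618 on G[0,2]
R10: Y=0.01427 on G[1,0]
R11: Y=0.007692 on G[2,0]
R12: Y=0.0003953 on G[2,1]
R13: Y=0.09259 on G[0,2]
R14: Y=0.001695 on G[0,2]
R15: Y=0.001953 on G[0,2]
Itest: z[0]−=0.0185, z[2]+=0.0185
solve → V1=0.0002214, V2=0.01173

R_eq = 0.6343 Ω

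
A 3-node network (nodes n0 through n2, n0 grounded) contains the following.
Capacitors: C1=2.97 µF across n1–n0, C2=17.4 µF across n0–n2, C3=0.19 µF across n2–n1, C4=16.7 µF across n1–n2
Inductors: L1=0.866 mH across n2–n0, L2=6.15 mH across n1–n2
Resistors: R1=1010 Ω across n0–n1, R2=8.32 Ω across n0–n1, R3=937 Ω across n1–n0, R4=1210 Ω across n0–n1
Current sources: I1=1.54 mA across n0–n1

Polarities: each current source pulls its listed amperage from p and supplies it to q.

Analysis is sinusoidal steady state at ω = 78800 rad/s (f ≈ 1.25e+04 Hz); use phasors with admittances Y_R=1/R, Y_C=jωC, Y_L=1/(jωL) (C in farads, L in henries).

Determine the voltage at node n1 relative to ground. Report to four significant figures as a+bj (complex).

Element admittances at ω=78800 rad/s:
  Y(C1) = 0.000+0.2340j S between n1,n0
  Y(L1) = 0.000-0.01465j S between n2,n0
  Y(R1) = 0.0009901+0.000j S between n0,n1
  Y(R2) = 0.1202+0.000j S between n0,n1
  Y(C2) = 0.000+1.371j S between n0,n2
  Y(C3) = 0.000+0.01497j S between n2,n1
  Y(R3) = 0.001067+0.000j S between n1,n0
  Y(L2) = 0.000-0.002063j S between n1,n2
  Y(R4) = 0.0008264+0.000j S between n0,n1
  Y(C4) = 0.000+1.316j S between n1,n2
  I1: injects 0.00154 A into n1 (from n0)
Assemble and solve the 2×2 MNA system:
  V(n1)=0.0002271-0.001670j  V(n2)=0.0001124-0.0008265j

0.0002271-0.001670j V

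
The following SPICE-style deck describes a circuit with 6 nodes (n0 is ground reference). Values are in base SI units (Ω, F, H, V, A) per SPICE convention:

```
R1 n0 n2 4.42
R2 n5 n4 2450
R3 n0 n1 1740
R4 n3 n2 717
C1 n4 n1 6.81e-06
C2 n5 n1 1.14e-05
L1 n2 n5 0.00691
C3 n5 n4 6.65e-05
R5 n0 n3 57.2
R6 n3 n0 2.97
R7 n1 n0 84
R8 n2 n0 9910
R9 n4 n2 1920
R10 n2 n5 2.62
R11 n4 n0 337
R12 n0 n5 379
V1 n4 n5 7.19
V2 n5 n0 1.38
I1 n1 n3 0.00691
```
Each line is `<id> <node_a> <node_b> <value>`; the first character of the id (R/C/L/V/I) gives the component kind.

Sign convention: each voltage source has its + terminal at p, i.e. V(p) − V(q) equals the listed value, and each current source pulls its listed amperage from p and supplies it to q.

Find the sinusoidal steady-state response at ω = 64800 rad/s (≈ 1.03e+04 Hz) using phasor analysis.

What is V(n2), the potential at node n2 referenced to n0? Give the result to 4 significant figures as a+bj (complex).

0.8709-0.001864j V

MNA unknowns: 5 node voltages V₁..V_5 plus 2 source currents (V1, V2)
R1: Y=0.2262+0.000j on G[0,2]
R2: Y=0.0004082+0.000j on G[5,4]
R3: Y=0.0005747+0.000j on G[0,1]
R4: Y=0.001395+0.000j on G[3,2]
C1: Y=0.000+0.4413j on G[4,1]
C2: Y=0.000+0.7387j on G[5,1]
L1: Y=0.000-0.002233j on G[2,5]
C3: Y=0.000+4.309j on G[5,4]
R5: Y=0.01748+0.000j on G[0,3]
R6: Y=0.3367+0.000j on G[3,0]
R7: Y=0.01190+0.000j on G[1,0]
R8: Y=0.0001009+0.000j on G[2,0]
R9: Y=0.0005208+0.000j on G[4,2]
R10: Y=0.3817+0.000j on G[2,5]
R11: Y=0.002967+0.000j on G[4,0]
R12: Y=0.002639+0.000j on G[0,5]
V1: row V4−V5=7.19, i_V1 at 4,5
V2: row V5−V0=1.38, i_V2 at 5,0
I1: z[1]−=0.00691, z[3]+=0.00691
solve → V1=4.068+0.04888j, V2=0.8709-0.001864j, V3=0.02285-7.311e-06j, V4=8.570+0.000j, V5=1.380+0.000j
aux → i_V1=-0.05395-32.97j, i_V2=-0.2851-0.0001855j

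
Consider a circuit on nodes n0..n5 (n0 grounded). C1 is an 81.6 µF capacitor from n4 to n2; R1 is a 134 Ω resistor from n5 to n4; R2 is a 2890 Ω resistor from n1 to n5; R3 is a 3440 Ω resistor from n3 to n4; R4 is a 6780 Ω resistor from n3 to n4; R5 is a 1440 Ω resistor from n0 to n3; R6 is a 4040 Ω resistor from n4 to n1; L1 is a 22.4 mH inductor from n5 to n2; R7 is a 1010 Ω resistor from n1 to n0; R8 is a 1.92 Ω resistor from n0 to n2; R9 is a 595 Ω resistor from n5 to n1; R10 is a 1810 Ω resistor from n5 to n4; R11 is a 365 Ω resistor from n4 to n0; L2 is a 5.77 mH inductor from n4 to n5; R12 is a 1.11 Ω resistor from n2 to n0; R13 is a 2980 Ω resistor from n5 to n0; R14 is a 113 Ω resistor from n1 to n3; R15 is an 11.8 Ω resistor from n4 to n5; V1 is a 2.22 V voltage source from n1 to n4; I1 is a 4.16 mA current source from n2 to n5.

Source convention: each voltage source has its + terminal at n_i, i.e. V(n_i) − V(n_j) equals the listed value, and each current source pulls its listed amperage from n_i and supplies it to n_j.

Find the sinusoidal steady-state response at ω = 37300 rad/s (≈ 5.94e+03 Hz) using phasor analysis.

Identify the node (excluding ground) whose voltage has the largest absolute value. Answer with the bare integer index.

1

Apply KCL at each of the 5 non-ground nodes and solve the resulting linear system.
Node n1: branches {R2, R6, R7, R9, R14, V1} → V_1 = 2.218-0.0001880j
Node n2: branches {C1, L1, R8, R12, I1} → V_2 = -0.002521-6.923e-07j
Node n3: branches {R3, R4, R5, R14} → V_3 = 1.966-0.0001749j
Node n4: branches {C1, R1, R3, R4, R6, R10, R11, L2, R15, V1} → V_4 = -0.002485-0.0001880j
Node n5: branches {R1, R2, L1, R9, R10, L2, R13, R15, I1} → V_5 = 0.08822+0.005385j
Source currents: i(V1)=-0.009288+1.160e-05j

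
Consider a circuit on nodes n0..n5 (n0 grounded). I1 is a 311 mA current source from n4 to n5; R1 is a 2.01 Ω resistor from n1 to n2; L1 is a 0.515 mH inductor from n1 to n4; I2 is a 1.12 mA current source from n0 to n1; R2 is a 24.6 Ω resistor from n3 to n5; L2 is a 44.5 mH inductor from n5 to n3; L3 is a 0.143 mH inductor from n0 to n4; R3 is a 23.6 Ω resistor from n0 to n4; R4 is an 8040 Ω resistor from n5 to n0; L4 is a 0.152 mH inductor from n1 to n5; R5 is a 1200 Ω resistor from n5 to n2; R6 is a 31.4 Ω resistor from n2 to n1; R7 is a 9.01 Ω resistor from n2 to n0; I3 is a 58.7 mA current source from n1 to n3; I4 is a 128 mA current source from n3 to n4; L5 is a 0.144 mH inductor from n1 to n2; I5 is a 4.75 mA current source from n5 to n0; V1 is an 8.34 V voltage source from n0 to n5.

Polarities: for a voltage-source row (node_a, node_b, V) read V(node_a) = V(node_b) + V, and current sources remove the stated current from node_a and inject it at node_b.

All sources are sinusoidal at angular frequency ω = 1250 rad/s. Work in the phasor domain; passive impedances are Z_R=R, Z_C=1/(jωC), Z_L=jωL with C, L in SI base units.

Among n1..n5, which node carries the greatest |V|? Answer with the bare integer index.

3

Apply KCL at each of the 5 non-ground nodes and solve the resulting linear system.
Node n1: branches {R1, L1, I2, L4, R6, I3, L5} → V_1 = -6.771+0.1026j
Node n2: branches {R1, R5, R6, R7, L5} → V_2 = -6.753+0.2356j
Node n3: branches {R2, L2, I3, I4} → V_3 = -9.766-0.6306j
Node n4: branches {I1, L1, L3, R3, I4} → V_4 = -1.471+0.005408j
Node n5: branches {I1, R2, L2, R4, L4, R5, I5, V1} → V_5 = -8.340+0.000j
Source currents: i(V1)=-0.7791+8.258j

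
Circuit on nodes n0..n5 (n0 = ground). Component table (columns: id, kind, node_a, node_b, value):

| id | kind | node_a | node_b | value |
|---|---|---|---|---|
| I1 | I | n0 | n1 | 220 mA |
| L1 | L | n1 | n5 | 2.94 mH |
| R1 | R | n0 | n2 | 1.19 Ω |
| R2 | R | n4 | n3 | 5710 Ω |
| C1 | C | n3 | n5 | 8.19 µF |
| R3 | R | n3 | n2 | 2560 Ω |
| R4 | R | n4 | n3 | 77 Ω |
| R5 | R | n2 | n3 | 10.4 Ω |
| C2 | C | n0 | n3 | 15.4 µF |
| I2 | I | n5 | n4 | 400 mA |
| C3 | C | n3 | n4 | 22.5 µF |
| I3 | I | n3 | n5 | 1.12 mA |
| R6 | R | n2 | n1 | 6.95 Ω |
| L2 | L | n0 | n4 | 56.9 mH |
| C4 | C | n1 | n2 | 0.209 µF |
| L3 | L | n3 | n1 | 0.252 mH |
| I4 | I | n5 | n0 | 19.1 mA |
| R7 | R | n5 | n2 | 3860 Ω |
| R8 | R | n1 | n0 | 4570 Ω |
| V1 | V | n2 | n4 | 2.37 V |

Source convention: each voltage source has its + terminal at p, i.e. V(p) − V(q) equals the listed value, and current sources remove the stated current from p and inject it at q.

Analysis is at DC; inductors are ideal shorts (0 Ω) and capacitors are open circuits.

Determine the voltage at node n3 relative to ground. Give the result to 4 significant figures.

Element admittances at DC:
  I1: injects 0.22 A into n1 (from n0)
  L1: short n1↔n5 (DC inductor)
  Y(R1) = 0.8403 S between n0,n2
  Y(R2) = 0.0001751 S between n4,n3
  Y(C1) = 0.000 S between n3,n5
  Y(R3) = 0.0003906 S between n3,n2
  Y(R4) = 0.01299 S between n4,n3
  Y(R5) = 0.09615 S between n2,n3
  Y(C2) = 0.000 S between n0,n3
  I2: injects 0.4 A into n4 (from n5)
  Y(C3) = 0.000 S between n3,n4
  I3: injects 0.00112 A into n5 (from n3)
  Y(R6) = 0.1439 S between n2,n1
  L2: short n0↔n4 (DC inductor)
  Y(C4) = 0.000 S between n1,n2
  L3: short n3↔n1 (DC inductor)
  I4: injects 0.0191 A into n0 (from n5)
  Y(R7) = 0.0002591 S between n5,n2
  Y(R8) = 0.0002188 S between n1,n0
  V1: constraint V(n2)−V(n4) = 2.37
Assemble and solve the 9×9 MNA system:
  V(n1)=1.462  V(n2)=2.370  V(n3)=1.462  V(n4)=0.000  V(n5)=1.462
  i(L1)=0.4177  i(L2)=1.791  i(L3)=0.06735  i(V1)=-2.210

1.462 V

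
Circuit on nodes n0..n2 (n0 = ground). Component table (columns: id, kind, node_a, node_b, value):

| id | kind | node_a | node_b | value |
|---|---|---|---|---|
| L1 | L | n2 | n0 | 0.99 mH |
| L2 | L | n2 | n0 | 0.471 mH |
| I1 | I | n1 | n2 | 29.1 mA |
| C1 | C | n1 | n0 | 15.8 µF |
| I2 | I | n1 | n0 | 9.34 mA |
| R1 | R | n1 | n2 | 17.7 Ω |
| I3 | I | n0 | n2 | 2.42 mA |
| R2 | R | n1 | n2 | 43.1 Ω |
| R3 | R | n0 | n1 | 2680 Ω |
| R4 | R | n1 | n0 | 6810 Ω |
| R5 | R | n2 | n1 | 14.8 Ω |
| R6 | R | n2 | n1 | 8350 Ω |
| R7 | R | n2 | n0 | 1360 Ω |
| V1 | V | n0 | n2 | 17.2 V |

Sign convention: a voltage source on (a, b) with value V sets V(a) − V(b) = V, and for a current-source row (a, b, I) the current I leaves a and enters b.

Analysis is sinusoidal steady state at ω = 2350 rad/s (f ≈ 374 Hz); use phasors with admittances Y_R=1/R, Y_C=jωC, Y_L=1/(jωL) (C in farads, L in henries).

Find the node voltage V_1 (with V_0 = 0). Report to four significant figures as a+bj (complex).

Element admittances at ω=2350 rad/s:
  Y(L1) = 0.000-0.4298j S between n2,n0
  Y(L2) = 0.000-0.9035j S between n2,n0
  I1: injects 0.0291 A into n2 (from n1)
  Y(C1) = 0.000+0.03713j S between n1,n0
  I2: injects 0.00934 A into n0 (from n1)
  Y(R1) = 0.05650+0.000j S between n1,n2
  I3: injects 0.00242 A into n2 (from n0)
  Y(R2) = 0.02320+0.000j S between n1,n2
  Y(R3) = 0.0003731+0.000j S between n0,n1
  Y(R4) = 0.0001468+0.000j S between n1,n0
  Y(R5) = 0.06757+0.000j S between n2,n1
  Y(R6) = 0.0001198+0.000j S between n2,n1
  Y(R7) = 0.0007353+0.000j S between n2,n0
  V1: constraint V(n0)−V(n2) = 17.2
Assemble and solve the 3×3 MNA system:
  V(n1)=-16.37+4.109j  V(n2)=-17.20+0.000j
  i(V1)=-0.1668+22.33j

-16.37+4.109j V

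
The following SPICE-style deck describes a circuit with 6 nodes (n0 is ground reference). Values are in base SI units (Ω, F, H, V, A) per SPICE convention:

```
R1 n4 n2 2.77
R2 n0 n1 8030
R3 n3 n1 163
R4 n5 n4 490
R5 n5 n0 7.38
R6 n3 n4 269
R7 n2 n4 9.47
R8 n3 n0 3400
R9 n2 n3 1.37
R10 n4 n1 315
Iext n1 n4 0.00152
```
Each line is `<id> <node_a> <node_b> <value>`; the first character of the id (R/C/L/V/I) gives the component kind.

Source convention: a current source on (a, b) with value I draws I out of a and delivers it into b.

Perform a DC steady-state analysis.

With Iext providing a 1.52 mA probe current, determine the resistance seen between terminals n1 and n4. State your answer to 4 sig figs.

R_eq = 107.5 Ω

Element admittances at DC:
  Y(R1) = 0.3610 S between n4,n2
  Y(R2) = 0.0001245 S between n0,n1
  Y(R3) = 0.006135 S between n3,n1
  Y(R4) = 0.002041 S between n5,n4
  Y(R5) = 0.1355 S between n5,n0
  Y(R6) = 0.003717 S between n3,n4
  Y(R7) = 0.1056 S between n2,n4
  Y(R8) = 0.0002941 S between n3,n0
  Y(R9) = 0.7299 S between n2,n3
  Y(R10) = 0.003175 S between n4,n1
  Iext: injects 0.00152 A into n4 (from n1)
Assemble and solve the 5×5 MNA system:
  V(n1)=-0.1547  V(n2)=0.006712  V(n3)=0.005382  V(n4)=0.008792  V(n5)=0.0001305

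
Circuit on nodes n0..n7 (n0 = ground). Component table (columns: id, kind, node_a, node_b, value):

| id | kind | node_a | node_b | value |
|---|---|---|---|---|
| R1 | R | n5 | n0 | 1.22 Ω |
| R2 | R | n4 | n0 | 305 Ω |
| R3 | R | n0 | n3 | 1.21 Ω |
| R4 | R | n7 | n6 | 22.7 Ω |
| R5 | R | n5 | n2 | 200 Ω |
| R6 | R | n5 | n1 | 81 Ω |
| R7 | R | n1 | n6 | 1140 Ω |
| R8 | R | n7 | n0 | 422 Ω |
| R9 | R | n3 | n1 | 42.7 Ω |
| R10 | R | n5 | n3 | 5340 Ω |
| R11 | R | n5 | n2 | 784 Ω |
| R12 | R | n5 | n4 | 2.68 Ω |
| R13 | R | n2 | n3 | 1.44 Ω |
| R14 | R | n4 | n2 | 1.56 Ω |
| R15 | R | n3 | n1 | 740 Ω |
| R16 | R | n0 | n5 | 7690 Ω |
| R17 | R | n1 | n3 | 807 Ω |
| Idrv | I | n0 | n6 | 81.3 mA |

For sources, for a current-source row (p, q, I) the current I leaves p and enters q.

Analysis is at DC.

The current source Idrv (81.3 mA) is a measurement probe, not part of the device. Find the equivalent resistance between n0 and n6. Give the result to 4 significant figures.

R_eq = 322.0 Ω

Apply KCL at each of the 7 non-ground nodes and solve the resulting linear system.
Node n1: branches {R6, R7, R9, R15, R17} → V_1 = 0.5997
Node n2: branches {R5, R11, R13, R14} → V_2 = 0.01515
Node n3: branches {R3, R9, R10, R13, R15, R17} → V_3 = 0.01688
Node n4: branches {R2, R12, R14} → V_4 = 0.01332
Node n5: branches {R1, R5, R6, R10, R11, R12, R16} → V_5 = 0.01029
Node n6: branches {R4, R7, Idrv} → V_6 = 26.18
Node n7: branches {R4, R8} → V_7 = 24.84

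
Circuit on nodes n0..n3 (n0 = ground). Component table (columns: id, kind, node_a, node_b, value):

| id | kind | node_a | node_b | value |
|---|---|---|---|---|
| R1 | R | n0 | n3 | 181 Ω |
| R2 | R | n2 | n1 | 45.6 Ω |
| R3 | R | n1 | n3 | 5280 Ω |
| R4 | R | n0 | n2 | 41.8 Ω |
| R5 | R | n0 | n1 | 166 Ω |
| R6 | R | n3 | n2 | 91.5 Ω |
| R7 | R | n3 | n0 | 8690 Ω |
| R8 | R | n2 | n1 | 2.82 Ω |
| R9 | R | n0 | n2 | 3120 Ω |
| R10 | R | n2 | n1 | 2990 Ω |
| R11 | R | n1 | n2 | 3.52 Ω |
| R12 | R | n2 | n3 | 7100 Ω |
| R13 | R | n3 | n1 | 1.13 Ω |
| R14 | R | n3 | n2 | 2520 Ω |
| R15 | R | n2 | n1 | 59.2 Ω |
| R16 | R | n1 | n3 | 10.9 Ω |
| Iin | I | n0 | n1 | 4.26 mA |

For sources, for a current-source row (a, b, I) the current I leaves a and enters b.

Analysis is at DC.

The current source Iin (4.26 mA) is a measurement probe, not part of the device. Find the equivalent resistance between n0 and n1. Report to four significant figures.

MNA unknowns: 3 node voltages V₁..V_3
R1: Y=0.005525 on G[0,3]
R2: Y=0.02193 on G[2,1]
R3: Y=0.0001894 on G[1,3]
R4: Y=0.02392 on G[0,2]
R5: Y=0.006024 on G[0,1]
R6: Y=0.01093 on G[3,2]
R7: Y=0.0001151 on G[3,0]
R8: Y=0.3546 on G[2,1]
R9: Y=0.0003205 on G[0,2]
R10: Y=0.0003344 on G[2,1]
R11: Y=0.2841 on G[1,2]
R12: Y=0.0001408 on G[2,3]
R13: Y=0.8850 on G[3,1]
R14: Y=0.0003968 on G[3,2]
R15: Y=0.01689 on G[2,1]
R16: Y=0.09174 on G[1,3]
Iin: z[0]−=0.00426, z[1]+=0.00426
solve → V1=0.1215, V2=0.1174, V3=0.1208

R_eq = 28.53 Ω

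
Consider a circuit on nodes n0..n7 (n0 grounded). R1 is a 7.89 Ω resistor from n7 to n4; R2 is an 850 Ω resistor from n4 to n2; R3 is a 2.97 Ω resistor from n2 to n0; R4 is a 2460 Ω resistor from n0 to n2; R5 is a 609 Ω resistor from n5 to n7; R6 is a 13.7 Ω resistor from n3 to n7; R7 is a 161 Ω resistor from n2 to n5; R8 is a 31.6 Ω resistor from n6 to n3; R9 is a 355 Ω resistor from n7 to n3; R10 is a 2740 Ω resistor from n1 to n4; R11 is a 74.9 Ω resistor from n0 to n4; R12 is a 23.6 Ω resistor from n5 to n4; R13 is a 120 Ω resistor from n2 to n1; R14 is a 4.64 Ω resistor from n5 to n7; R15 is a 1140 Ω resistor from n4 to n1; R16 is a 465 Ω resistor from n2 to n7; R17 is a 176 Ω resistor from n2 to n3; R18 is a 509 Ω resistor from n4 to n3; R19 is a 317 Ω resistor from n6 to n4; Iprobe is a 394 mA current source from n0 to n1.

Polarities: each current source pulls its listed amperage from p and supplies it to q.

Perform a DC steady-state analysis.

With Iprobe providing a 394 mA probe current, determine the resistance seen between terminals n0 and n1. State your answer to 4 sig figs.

Apply KCL at each of the 7 non-ground nodes and solve the resulting linear system.
Node n1: branches {R10, R13, R15, Iprobe} → V_1 = 42.39
Node n2: branches {R2, R3, R4, R7, R13, R16, R17} → V_2 = 1.075
Node n3: branches {R6, R8, R9, R17, R18} → V_3 = 2.210
Node n4: branches {R1, R2, R10, R11, R12, R15, R18, R19} → V_4 = 2.374
Node n5: branches {R5, R7, R12, R14} → V_5 = 2.271
Node n6: branches {R8, R19} → V_6 = 2.225
Node n7: branches {R1, R5, R6, R9, R14, R16} → V_7 = 2.285

R_eq = 107.6 Ω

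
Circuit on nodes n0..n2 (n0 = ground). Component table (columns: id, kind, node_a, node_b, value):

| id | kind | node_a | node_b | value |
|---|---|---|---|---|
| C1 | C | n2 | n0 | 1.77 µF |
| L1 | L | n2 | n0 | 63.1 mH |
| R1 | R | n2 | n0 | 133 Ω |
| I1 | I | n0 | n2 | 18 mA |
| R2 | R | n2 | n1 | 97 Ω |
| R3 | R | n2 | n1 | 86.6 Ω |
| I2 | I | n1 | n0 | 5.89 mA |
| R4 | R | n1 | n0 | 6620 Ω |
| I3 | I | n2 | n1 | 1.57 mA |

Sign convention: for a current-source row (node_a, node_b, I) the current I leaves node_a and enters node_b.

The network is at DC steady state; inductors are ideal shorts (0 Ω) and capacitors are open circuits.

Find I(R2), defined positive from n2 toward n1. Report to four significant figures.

MNA unknowns: 2 node voltages V₁..V_2 plus 1 source current (L1)
C1: Y=0.000 on G[2,0]
L1: row V2−V0=0, i_L1 at 2,0
R1: Y=0.007519 on G[2,0]
I1: z[0]−=0.018, z[2]+=0.018
R2: Y=0.01031 on G[2,1]
R3: Y=0.01155 on G[2,1]
I2: z[1]−=0.00589, z[0]+=0.00589
R4: Y=0.0001511 on G[1,0]
I3: z[2]−=0.00157, z[1]+=0.00157
solve → V1=-0.1963, V2=0.000
aux → i_L1=0.01214

0.002024 A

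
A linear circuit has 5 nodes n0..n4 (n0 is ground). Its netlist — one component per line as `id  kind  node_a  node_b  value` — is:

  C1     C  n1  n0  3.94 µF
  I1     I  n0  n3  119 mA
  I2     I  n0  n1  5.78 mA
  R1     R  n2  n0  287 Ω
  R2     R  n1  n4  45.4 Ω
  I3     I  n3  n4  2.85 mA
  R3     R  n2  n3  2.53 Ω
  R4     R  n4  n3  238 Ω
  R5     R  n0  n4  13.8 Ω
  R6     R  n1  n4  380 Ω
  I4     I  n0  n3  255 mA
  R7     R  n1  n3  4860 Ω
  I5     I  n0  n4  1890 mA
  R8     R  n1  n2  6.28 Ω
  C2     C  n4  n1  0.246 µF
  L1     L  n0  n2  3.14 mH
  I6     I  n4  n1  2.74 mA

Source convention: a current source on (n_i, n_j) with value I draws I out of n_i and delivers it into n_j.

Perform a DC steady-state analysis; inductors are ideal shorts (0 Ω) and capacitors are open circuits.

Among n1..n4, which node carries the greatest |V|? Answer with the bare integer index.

4

Element admittances at DC:
  Y(C1) = 0.000 S between n1,n0
  I1: injects 0.119 A into n3 (from n0)
  I2: injects 0.00578 A into n1 (from n0)
  Y(R1) = 0.003484 S between n2,n0
  Y(R2) = 0.02203 S between n1,n4
  I3: injects 0.00285 A into n4 (from n3)
  Y(R3) = 0.3953 S between n2,n3
  Y(R4) = 0.004202 S between n4,n3
  Y(R5) = 0.07246 S between n0,n4
  Y(R6) = 0.002632 S between n1,n4
  I4: injects 0.255 A into n3 (from n0)
  Y(R7) = 0.0002058 S between n1,n3
  I5: injects 1.89 A into n4 (from n0)
  Y(R8) = 0.1592 S between n1,n2
  Y(C2) = 0.000 S between n4,n1
  L1: short n0↔n2 (DC inductor)
  I6: injects 0.00274 A into n1 (from n4)
Assemble and solve the 5×5 MNA system:
  V(n1)=2.638  V(n2)=0.000  V(n3)=1.133  V(n4)=19.34
  i(L1)=-0.8681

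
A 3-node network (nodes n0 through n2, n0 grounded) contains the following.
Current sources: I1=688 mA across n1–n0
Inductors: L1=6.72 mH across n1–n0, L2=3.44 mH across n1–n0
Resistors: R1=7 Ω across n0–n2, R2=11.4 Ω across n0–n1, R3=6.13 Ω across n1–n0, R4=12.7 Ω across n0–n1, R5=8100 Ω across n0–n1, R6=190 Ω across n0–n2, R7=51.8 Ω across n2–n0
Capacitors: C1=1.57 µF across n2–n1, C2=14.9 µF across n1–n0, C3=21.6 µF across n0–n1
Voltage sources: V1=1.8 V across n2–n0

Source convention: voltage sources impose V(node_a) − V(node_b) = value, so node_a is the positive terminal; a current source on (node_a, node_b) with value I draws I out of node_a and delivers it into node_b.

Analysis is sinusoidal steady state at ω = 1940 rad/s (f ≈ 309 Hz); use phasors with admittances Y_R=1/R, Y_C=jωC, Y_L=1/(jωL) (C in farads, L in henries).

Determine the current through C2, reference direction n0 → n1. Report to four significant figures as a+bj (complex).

-0.02260+0.04985j A

MNA unknowns: 2 node voltages V₁..V_2 plus 1 source current (V1)
I1: z[1]−=0.688, z[0]+=0.688
L1: Y=0.000-0.07671j on G[1,0]
R1: Y=0.1429+0.000j on G[0,2]
C1: Y=0.000+0.003046j on G[2,1]
C2: Y=0.000+0.02891j on G[1,0]
R2: Y=0.08772+0.000j on G[0,1]
L2: Y=0.000-0.1498j on G[1,0]
R3: Y=0.1631+0.000j on G[1,0]
R4: Y=0.07874+0.000j on G[0,1]
R5: Y=0.0001235+0.000j on G[0,1]
C3: Y=0.000+0.04190j on G[0,1]
R6: Y=0.005263+0.000j on G[0,2]
R7: Y=0.01931+0.000j on G[2,0]
V1: row V2−V0=1.8, i_V1 at 2,0
solve → V1=-1.724-0.7820j, V2=1.800+0.000j
aux → i_V1=-0.2990-0.01073j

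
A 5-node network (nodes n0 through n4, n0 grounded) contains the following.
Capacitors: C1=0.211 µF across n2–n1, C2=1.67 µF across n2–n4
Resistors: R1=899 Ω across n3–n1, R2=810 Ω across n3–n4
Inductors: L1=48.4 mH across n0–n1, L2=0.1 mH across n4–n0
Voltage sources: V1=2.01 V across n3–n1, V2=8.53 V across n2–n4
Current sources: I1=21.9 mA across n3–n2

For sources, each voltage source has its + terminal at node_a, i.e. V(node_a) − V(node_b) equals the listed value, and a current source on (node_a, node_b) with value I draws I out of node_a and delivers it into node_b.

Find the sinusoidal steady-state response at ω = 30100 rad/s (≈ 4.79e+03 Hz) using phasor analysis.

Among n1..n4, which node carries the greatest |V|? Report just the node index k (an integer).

Apply KCL at each of the 4 non-ground nodes and solve the resulting linear system.
Node n1: branches {C1, R1, L1, V1} → V_1 = 8.216+6.084j
Node n2: branches {C1, C2, V2, I1} → V_2 = 8.513-0.01257j
Node n3: branches {R1, R2, V1, I1} → V_3 = 10.23+6.084j
Node n4: branches {C2, L2, R2, V2} → V_4 = -0.01697-0.01257j
Source currents: i(V1)=-0.03678-0.007527j, i(V2)=-0.01682-0.4307j

3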